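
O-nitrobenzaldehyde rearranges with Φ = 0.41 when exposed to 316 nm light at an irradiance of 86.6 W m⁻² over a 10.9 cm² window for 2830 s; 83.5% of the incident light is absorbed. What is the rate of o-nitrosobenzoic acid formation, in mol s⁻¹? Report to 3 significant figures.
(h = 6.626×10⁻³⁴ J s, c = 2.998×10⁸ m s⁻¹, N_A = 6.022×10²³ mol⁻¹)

Photon energy at 316 nm: hc/λ = (6.626×10⁻³⁴)(2.998×10⁸)/(316×10⁻⁹) = 6.286×10⁻¹⁹ J.
Energy delivered: (86.6 W m⁻²)(10.9×10⁻⁴ m²)(2830 s) = 267.1 J.
Photons incident: 267.1 / 6.286×10⁻¹⁹ = 4.249×10²⁰, i.e. 4.249×10²⁰/6.022×10²³ = 7.056×10⁻⁴ mol.
Photons absorbed: 0.835 × 7.056×10⁻⁴ = 5.892×10⁻⁴ mol.
Product formed: 0.41 × 5.892×10⁻⁴ = 2.416×10⁻⁴ mol.
Rate: 2.416×10⁻⁴ / 2830 s = 8.54×10⁻⁸ mol s⁻¹.

8.54×10⁻⁸ mol s⁻¹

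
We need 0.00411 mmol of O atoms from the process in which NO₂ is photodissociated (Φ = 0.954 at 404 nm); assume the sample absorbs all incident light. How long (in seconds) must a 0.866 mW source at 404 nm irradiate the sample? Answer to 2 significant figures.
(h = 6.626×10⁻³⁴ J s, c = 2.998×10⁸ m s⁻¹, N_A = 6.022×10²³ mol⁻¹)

t ≈ 1500 s

Product: 0.00411 mmol = 4.11×10⁻⁶ mol.
Photons that must be absorbed: 4.11×10⁻⁶ / 0.954 = 4.308×10⁻⁶ mol.
Photon energy: hc/λ = 4.917×10⁻¹⁹ J; per mole, 2.961×10⁵ J mol⁻¹.
Energy required: 4.308×10⁻⁶ × 2.961×10⁵ = 1.276 J.
Time: 1.276 J / 0.000866 W = 1500 s.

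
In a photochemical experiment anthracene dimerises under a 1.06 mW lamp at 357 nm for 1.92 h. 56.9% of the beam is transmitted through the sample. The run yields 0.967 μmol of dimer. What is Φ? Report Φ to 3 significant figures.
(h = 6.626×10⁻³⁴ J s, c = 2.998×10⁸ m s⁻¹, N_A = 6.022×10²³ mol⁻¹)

Product: 0.967 μmol = 9.67×10⁻⁷ mol.
Photon energy at 357 nm: hc/λ = (6.626×10⁻³⁴)(2.998×10⁸)/(357×10⁻⁹) = 5.564×10⁻¹⁹ J.
Energy delivered: (1.06 mW)(6912 s) = 7.327 J.
Photons incident: 7.327 / 5.564×10⁻¹⁹ = 1.317×10¹⁹, i.e. 1.317×10¹⁹/6.022×10²³ = 2.187×10⁻⁵ mol.
Fraction absorbed: 1 − 56.9/100 = 0.4310.
Photons absorbed: 0.4310 × 2.187×10⁻⁵ = 9.426×10⁻⁶ mol.
Φ = 9.67×10⁻⁷ mol / 9.426×10⁻⁶ mol photons = 0.103.

Φ = 0.103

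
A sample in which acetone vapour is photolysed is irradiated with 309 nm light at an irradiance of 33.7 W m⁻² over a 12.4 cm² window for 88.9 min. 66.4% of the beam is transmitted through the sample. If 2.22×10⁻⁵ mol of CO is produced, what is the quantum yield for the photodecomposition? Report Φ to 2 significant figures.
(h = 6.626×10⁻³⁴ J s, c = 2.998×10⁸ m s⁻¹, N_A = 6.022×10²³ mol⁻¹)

Φ = 0.11

Photon energy at 309 nm: hc/λ = (6.626×10⁻³⁴)(2.998×10⁸)/(309×10⁻⁹) = 6.429×10⁻¹⁹ J.
Energy delivered: (33.7 W m⁻²)(12.4×10⁻⁴ m²)(5334 s) = 222.9 J.
Photons incident: 222.9 / 6.429×10⁻¹⁹ = 3.467×10²⁰, i.e. 3.467×10²⁰/6.022×10²³ = 5.757×10⁻⁴ mol.
Fraction absorbed: 1 − 66.4/100 = 0.3360.
Photons absorbed: 0.3360 × 5.757×10⁻⁴ = 1.934×10⁻⁴ mol.
Φ = 2.22×10⁻⁵ mol / 1.934×10⁻⁴ mol photons = 0.11.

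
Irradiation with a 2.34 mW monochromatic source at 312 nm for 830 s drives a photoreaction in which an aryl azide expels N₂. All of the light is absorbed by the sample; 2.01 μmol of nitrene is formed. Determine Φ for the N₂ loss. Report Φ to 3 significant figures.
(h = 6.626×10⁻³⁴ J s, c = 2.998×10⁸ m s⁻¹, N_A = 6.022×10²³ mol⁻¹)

Φ = 0.397

Product: 2.01 μmol = 2.01×10⁻⁶ mol.
Photon energy at 312 nm: hc/λ = (6.626×10⁻³⁴)(2.998×10⁸)/(312×10⁻⁹) = 6.367×10⁻¹⁹ J.
Energy delivered: (2.34 mW)(830 s) = 1.942 J.
Photons incident: 1.942 / 6.367×10⁻¹⁹ = 3.050×10¹⁸, i.e. 3.050×10¹⁸/6.022×10²³ = 5.065×10⁻⁶ mol.
Φ = 2.01×10⁻⁶ mol / 5.065×10⁻⁶ mol photons = 0.397.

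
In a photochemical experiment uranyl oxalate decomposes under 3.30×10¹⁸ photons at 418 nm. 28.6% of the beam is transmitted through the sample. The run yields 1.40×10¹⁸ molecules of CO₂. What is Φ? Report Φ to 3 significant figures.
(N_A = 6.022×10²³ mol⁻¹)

Product: 1.40×10¹⁸ / 6.022×10²³ = 2.325×10⁻⁶ mol.
Moles of photons: 3.30×10¹⁸ / 6.022×10²³ = 5.480×10⁻⁶ mol.
Fraction absorbed: 1 − 28.6/100 = 0.7140.
Photons absorbed: 0.7140 × 5.480×10⁻⁶ = 3.913×10⁻⁶ mol.
Φ = 2.325×10⁻⁶ mol / 3.913×10⁻⁶ mol photons = 0.594.

Φ = 0.594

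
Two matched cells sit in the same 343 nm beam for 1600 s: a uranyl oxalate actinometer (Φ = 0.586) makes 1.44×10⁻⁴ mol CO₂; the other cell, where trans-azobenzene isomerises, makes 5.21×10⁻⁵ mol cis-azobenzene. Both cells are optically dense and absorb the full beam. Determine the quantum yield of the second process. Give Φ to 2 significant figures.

Φ = 0.21

Photons absorbed by the actinometer: 1.44×10⁻⁴ / 0.586 = 2.457×10⁻⁴ mol.
Φ(unknown) = 5.21×10⁻⁵ / 2.457×10⁻⁴ = 0.21.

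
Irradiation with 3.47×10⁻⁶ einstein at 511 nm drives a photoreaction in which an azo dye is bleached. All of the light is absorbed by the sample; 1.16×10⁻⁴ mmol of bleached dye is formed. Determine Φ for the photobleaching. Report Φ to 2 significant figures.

Φ = 0.033

Product: 1.16×10⁻⁴ mmol = 1.16×10⁻⁷ mol.
Φ = 1.16×10⁻⁷ mol / 3.47×10⁻⁶ mol photons = 0.033.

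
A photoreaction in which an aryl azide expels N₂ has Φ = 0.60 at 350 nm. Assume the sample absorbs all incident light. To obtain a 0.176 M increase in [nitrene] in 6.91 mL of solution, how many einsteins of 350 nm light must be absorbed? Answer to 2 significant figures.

Product: (0.176 M)(0.00691 L) = 0.001216 mol.
Photons that must be absorbed: 0.001216 / 0.60 = 0.002027 mol.

0.0020 einstein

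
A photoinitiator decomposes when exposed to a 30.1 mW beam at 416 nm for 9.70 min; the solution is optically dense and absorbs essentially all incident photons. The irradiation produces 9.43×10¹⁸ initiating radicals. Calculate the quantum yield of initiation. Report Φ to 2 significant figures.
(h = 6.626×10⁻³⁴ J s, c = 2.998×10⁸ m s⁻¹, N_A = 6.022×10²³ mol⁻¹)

Φ = 0.26

Product: 9.43×10¹⁸ / 6.022×10²³ = 1.566×10⁻⁵ mol.
Photon energy at 416 nm: hc/λ = (6.626×10⁻³⁴)(2.998×10⁸)/(416×10⁻⁹) = 4.775×10⁻¹⁹ J.
Energy delivered: (30.1 mW)(582 s) = 17.52 J.
Photons incident: 17.52 / 4.775×10⁻¹⁹ = 3.669×10¹⁹, i.e. 3.669×10¹⁹/6.022×10²³ = 6.093×10⁻⁵ mol.
Φ = 1.566×10⁻⁵ mol / 6.093×10⁻⁵ mol photons = 0.26.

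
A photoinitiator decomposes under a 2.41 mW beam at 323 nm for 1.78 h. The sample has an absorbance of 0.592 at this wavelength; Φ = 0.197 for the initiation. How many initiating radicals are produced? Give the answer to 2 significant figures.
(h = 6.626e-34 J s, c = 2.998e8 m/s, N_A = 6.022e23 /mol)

3.7e18 initiating radicals

Photon energy at 323 nm: hc/λ = (6.626e-34)(2.998e8)/(323e-9) = 6.150e-19 J.
Energy delivered: (2.41 mW)(6408 s) = 15.44 J.
Photons incident: 15.44 / 6.150e-19 = 2.511e19, i.e. 2.511e19/6.022e23 = 4.170e-5 mol.
Fraction absorbed: 1 − 10^(−0.592) = 0.7441.
Photons absorbed: 0.7441 × 4.170e-5 = 3.103e-5 mol.
Product: Φ × n_abs = 0.197 × 3.103e-5 = 6.113e-6 mol.
As a count: 6.113e-6 × 6.022e23 = 3.7e18.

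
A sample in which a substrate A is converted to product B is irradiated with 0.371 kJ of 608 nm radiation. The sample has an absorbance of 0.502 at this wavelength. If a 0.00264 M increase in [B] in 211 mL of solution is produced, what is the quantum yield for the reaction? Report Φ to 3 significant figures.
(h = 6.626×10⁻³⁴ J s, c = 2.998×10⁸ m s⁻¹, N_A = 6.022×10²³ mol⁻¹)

Product: (0.00264 M)(0.211 L) = 5.570×10⁻⁴ mol.
Photon energy at 608 nm: hc/λ = (6.626×10⁻³⁴)(2.998×10⁸)/(608×10⁻⁹) = 3.267×10⁻¹⁹ J.
Incident energy: 0.371 kJ = 371 J.
Photons incident: 371 / 3.267×10⁻¹⁹ = 1.136×10²¹, i.e. 1.136×10²¹/6.022×10²³ = 0.001886 mol.
Fraction absorbed: 1 − 10^(−0.502) = 0.6852.
Photons absorbed: 0.6852 × 0.001886 = 0.001292 mol.
Φ = 5.570×10⁻⁴ mol / 0.001292 mol photons = 0.431.

Φ = 0.431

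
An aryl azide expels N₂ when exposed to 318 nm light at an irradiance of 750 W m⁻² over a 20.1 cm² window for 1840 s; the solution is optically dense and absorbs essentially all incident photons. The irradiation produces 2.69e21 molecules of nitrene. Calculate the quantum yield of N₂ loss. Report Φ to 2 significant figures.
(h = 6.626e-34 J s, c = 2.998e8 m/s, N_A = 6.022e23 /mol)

Φ = 0.61

Product: 2.69e21 / 6.022e23 = 0.004467 mol.
Photon energy at 318 nm: hc/λ = (6.626e-34)(2.998e8)/(318e-9) = 6.247e-19 J.
Energy delivered: (750 W m⁻²)(20.1e-4 m²)(1840 s) = 2774 J.
Photons incident: 2774 / 6.247e-19 = 4.441e21, i.e. 4.441e21/6.022e23 = 0.007375 mol.
Φ = 0.004467 mol / 0.007375 mol photons = 0.61.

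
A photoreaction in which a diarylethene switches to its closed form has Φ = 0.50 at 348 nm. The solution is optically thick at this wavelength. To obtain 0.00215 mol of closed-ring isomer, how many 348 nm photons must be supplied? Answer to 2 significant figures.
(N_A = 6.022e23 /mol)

2.6e21 photons

Photons that must be absorbed: 0.00215 / 0.50 = 0.004300 mol.
Photon count: 0.004300 × 6.022e23 = 2.6e21.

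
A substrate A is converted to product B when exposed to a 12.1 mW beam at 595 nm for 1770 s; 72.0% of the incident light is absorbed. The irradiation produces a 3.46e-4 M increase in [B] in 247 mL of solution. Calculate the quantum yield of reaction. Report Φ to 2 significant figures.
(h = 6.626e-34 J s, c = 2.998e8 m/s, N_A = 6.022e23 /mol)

Φ = 1.1

Product: (3.46e-4 M)(0.247 L) = 8.546e-5 mol.
Photon energy at 595 nm: hc/λ = (6.626e-34)(2.998e8)/(595e-9) = 3.339e-19 J.
Energy delivered: (12.1 mW)(1770 s) = 21.42 J.
Photons incident: 21.42 / 3.339e-19 = 6.415e19, i.e. 6.415e19/6.022e23 = 1.065e-4 mol.
Photons absorbed: 0.720 × 1.065e-4 = 7.668e-5 mol.
Φ = 8.546e-5 mol / 7.668e-5 mol photons = 1.1.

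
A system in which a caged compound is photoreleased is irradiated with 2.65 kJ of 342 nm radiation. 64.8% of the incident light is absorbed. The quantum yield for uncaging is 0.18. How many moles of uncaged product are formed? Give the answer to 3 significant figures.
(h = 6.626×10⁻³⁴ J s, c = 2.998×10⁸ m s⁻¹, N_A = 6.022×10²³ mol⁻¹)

Photon energy at 342 nm: hc/λ = (6.626×10⁻³⁴)(2.998×10⁸)/(342×10⁻⁹) = 5.808×10⁻¹⁹ J.
Incident energy: 2.65 kJ = 2650 J.
Photons incident: 2650 / 5.808×10⁻¹⁹ = 4.563×10²¹, i.e. 4.563×10²¹/6.022×10²³ = 0.007577 mol.
Photons absorbed: 0.648 × 0.007577 = 0.004910 mol.
Product: Φ × n_abs = 0.18 × 0.004910 = 8.838×10⁻⁴ mol.

8.84×10⁻⁴ mol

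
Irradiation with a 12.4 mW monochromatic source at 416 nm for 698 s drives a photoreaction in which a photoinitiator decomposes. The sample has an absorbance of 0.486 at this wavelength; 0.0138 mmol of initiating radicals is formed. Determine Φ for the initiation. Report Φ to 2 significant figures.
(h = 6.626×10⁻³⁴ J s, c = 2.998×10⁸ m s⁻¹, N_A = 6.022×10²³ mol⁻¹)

Φ = 0.68

Product: 0.0138 mmol = 1.38×10⁻⁵ mol.
Photon energy at 416 nm: hc/λ = (6.626×10⁻³⁴)(2.998×10⁸)/(416×10⁻⁹) = 4.775×10⁻¹⁹ J.
Energy delivered: (12.4 mW)(698 s) = 8.655 J.
Photons incident: 8.655 / 4.775×10⁻¹⁹ = 1.813×10¹⁹, i.e. 1.813×10¹⁹/6.022×10²³ = 3.011×10⁻⁵ mol.
Fraction absorbed: 1 − 10^(−0.486) = 0.6734.
Photons absorbed: 0.6734 × 3.011×10⁻⁵ = 2.028×10⁻⁵ mol.
Φ = 1.38×10⁻⁵ mol / 2.028×10⁻⁵ mol photons = 0.68.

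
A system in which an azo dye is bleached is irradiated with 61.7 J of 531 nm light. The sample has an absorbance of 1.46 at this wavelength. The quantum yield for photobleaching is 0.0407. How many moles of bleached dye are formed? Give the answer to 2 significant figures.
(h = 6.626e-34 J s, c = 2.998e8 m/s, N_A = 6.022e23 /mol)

Photon energy at 531 nm: hc/λ = (6.626e-34)(2.998e8)/(531e-9) = 3.741e-19 J.
Photons incident: 61.7 / 3.741e-19 = 1.649e20, i.e. 1.649e20/6.022e23 = 2.738e-4 mol.
Fraction absorbed: 1 − 10^(−1.46) = 0.9653.
Photons absorbed: 0.9653 × 2.738e-4 = 2.643e-4 mol.
Product: Φ × n_abs = 0.0407 × 2.643e-4 = 1.076e-5 mol.

1.1e-5 mol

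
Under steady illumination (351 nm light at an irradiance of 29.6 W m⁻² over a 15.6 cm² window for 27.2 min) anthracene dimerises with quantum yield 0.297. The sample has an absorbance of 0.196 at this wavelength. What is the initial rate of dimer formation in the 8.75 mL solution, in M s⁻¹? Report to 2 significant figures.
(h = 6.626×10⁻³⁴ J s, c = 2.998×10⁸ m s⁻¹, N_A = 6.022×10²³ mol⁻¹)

1.7×10⁻⁶ M s⁻¹

Photon energy at 351 nm: hc/λ = (6.626×10⁻³⁴)(2.998×10⁸)/(351×10⁻⁹) = 5.659×10⁻¹⁹ J.
Energy delivered: (29.6 W m⁻²)(15.6×10⁻⁴ m²)(1632 s) = 75.36 J.
Photons incident: 75.36 / 5.659×10⁻¹⁹ = 1.332×10²⁰, i.e. 1.332×10²⁰/6.022×10²³ = 2.212×10⁻⁴ mol.
Fraction absorbed: 1 − 10^(−0.196) = 0.3632.
Photons absorbed: 0.3632 × 2.212×10⁻⁴ = 8.034×10⁻⁵ mol.
Product formed: 0.297 × 8.034×10⁻⁵ = 2.386×10⁻⁵ mol.
Rate: 2.386×10⁻⁵ mol / (1632 s × 0.00875 L) = 1.7×10⁻⁶ M s⁻¹.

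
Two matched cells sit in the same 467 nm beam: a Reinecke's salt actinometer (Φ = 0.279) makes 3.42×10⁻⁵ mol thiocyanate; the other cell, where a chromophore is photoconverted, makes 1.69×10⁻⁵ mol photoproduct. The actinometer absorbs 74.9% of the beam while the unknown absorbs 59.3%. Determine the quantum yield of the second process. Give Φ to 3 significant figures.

Φ = 0.174

Photons absorbed by the actinometer: 3.42×10⁻⁵ / 0.279 = 1.226×10⁻⁴ mol.
Incident flux: 1.226×10⁻⁴ / 0.749 = 1.637×10⁻⁴ einstein.
Absorbed by unknown: 0.593 × 1.637×10⁻⁴ = 9.707×10⁻⁵ mol.
Φ(unknown) = 1.69×10⁻⁵ / 9.707×10⁻⁵ = 0.174.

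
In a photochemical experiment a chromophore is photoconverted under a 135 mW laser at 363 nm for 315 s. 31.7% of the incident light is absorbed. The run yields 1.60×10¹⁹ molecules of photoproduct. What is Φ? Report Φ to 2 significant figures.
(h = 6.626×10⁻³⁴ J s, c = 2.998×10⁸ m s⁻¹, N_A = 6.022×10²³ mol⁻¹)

Φ = 0.65

Product: 1.60×10¹⁹ / 6.022×10²³ = 2.657×10⁻⁵ mol.
Photon energy at 363 nm: hc/λ = (6.626×10⁻³⁴)(2.998×10⁸)/(363×10⁻⁹) = 5.472×10⁻¹⁹ J.
Energy delivered: (135 mW)(315 s) = 42.53 J.
Photons incident: 42.53 / 5.472×10⁻¹⁹ = 7.772×10¹⁹, i.e. 7.772×10¹⁹/6.022×10²³ = 1.291×10⁻⁴ mol.
Photons absorbed: 0.317 × 1.291×10⁻⁴ = 4.092×10⁻⁵ mol.
Φ = 2.657×10⁻⁵ mol / 4.092×10⁻⁵ mol photons = 0.65.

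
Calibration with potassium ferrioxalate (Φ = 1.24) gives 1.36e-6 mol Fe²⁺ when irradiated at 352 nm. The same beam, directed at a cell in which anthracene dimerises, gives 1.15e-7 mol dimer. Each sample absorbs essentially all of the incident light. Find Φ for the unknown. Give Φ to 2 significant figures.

Φ = 0.10

Photons absorbed by the actinometer: 1.36e-6 / 1.24 = 1.097e-6 mol.
Φ(unknown) = 1.15e-7 / 1.097e-6 = 0.10.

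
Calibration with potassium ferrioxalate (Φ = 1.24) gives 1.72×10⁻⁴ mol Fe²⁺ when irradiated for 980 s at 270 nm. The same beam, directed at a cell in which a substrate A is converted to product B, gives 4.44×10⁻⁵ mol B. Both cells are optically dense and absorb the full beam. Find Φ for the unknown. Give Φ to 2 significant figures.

Φ = 0.32

Photons absorbed by the actinometer: 1.72×10⁻⁴ / 1.24 = 1.387×10⁻⁴ mol.
Φ(unknown) = 4.44×10⁻⁵ / 1.387×10⁻⁴ = 0.32.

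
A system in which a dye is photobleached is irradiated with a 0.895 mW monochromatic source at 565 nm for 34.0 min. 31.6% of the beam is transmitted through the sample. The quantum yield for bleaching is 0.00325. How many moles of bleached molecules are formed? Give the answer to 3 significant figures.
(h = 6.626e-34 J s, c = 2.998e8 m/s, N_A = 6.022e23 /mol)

1.92e-8 mol

Photon energy at 565 nm: hc/λ = (6.626e-34)(2.998e8)/(565e-9) = 3.516e-19 J.
Energy delivered: (0.895 mW)(2040 s) = 1.826 J.
Photons incident: 1.826 / 3.516e-19 = 5.193e18, i.e. 5.193e18/6.022e23 = 8.623e-6 mol.
Fraction absorbed: 1 − 31.6/100 = 0.6840.
Photons absorbed: 0.6840 × 8.623e-6 = 5.898e-6 mol.
Product: Φ × n_abs = 0.00325 × 5.898e-6 = 1.917e-8 mol.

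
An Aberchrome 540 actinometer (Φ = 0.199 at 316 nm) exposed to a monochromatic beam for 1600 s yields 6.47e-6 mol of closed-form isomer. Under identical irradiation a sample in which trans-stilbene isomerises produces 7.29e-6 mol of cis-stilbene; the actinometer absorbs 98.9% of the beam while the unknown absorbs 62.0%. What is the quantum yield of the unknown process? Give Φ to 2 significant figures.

Photons absorbed by the actinometer: 6.47e-6 / 0.199 = 3.251e-5 mol.
Incident flux: 3.251e-5 / 0.989 = 3.287e-5 einstein.
Absorbed by unknown: 0.620 × 3.287e-5 = 2.038e-5 mol.
Φ(unknown) = 7.29e-6 / 2.038e-5 = 0.36.

Φ = 0.36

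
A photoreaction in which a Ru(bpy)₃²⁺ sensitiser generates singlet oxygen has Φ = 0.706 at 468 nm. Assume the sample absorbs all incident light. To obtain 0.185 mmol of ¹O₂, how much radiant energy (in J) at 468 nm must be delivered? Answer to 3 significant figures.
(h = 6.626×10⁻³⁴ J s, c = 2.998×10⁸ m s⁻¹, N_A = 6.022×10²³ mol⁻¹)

67.0 J

Product: 0.185 mmol = 1.85×10⁻⁴ mol.
Photons that must be absorbed: 1.85×10⁻⁴ / 0.706 = 2.620×10⁻⁴ mol.
Photon energy: hc/λ = 4.245×10⁻¹⁹ J; per mole, 2.556×10⁵ J mol⁻¹.
Energy required: 2.620×10⁻⁴ × 2.556×10⁵ = 67.0 J.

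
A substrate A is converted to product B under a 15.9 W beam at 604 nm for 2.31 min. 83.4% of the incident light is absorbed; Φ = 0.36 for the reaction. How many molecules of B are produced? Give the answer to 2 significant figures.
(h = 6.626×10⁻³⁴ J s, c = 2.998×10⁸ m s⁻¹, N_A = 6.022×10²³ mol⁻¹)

Photon energy at 604 nm: hc/λ = (6.626×10⁻³⁴)(2.998×10⁸)/(604×10⁻⁹) = 3.289×10⁻¹⁹ J.
Energy delivered: (15.9 W)(138.6 s) = 2204 J.
Photons incident: 2204 / 3.289×10⁻¹⁹ = 6.701×10²¹, i.e. 6.701×10²¹/6.022×10²³ = 0.01113 mol.
Photons absorbed: 0.834 × 0.01113 = 0.009282 mol.
Product: Φ × n_abs = 0.36 × 0.009282 = 0.003342 mol.
As a count: 0.003342 × 6.022×10²³ = 2.0×10²¹.

2.0×10²¹ molecules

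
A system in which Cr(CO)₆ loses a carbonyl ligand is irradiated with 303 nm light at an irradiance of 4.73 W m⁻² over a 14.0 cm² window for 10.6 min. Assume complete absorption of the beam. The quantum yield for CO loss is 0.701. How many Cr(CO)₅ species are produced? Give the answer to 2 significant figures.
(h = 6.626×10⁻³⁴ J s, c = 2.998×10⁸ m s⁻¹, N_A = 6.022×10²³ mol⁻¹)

Photon energy at 303 nm: hc/λ = (6.626×10⁻³⁴)(2.998×10⁸)/(303×10⁻⁹) = 6.556×10⁻¹⁹ J.
Energy delivered: (4.73 W m⁻²)(14.0×10⁻⁴ m²)(636 s) = 4.212 J.
Photons incident: 4.212 / 6.556×10⁻¹⁹ = 6.425×10¹⁸, i.e. 6.425×10¹⁸/6.022×10²³ = 1.067×10⁻⁵ mol.
Product: Φ × n_abs = 0.701 × 1.067×10⁻⁵ = 7.480×10⁻⁶ mol.
As a count: 7.480×10⁻⁶ × 6.022×10²³ = 4.5×10¹⁸.

4.5×10¹⁸ species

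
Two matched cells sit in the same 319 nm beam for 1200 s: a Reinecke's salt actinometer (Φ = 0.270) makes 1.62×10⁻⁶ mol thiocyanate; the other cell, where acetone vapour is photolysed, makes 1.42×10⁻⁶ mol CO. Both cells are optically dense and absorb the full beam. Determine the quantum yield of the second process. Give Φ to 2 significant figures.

Photons absorbed by the actinometer: 1.62×10⁻⁶ / 0.270 = 6.000×10⁻⁶ mol.
Φ(unknown) = 1.42×10⁻⁶ / 6.000×10⁻⁶ = 0.24.

Φ = 0.24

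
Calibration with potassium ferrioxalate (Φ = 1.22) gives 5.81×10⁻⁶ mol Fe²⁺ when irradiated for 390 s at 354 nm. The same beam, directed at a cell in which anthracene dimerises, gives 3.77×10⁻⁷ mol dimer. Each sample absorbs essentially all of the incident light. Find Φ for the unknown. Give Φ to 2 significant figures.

Φ = 0.079

Photons absorbed by the actinometer: 5.81×10⁻⁶ / 1.22 = 4.762×10⁻⁶ mol.
Φ(unknown) = 3.77×10⁻⁷ / 4.762×10⁻⁶ = 0.079.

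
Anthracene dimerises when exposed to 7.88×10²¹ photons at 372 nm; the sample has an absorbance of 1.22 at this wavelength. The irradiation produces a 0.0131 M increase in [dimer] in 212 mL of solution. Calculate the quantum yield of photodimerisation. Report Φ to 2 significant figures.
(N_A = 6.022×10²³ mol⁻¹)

Φ = 0.23

Product: (0.0131 M)(0.212 L) = 0.002777 mol.
Moles of photons: 7.88×10²¹ / 6.022×10²³ = 0.01309 mol.
Fraction absorbed: 1 − 10^(−1.22) = 0.9397.
Photons absorbed: 0.9397 × 0.01309 = 0.01230 mol.
Φ = 0.002777 mol / 0.01230 mol photons = 0.23.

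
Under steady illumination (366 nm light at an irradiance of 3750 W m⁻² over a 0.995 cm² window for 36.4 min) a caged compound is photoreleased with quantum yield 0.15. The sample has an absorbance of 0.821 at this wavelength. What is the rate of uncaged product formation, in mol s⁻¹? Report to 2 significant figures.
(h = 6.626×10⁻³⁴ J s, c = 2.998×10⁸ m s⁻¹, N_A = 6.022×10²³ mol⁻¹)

Photon energy at 366 nm: hc/λ = (6.626×10⁻³⁴)(2.998×10⁸)/(366×10⁻⁹) = 5.428×10⁻¹⁹ J.
Energy delivered: (3750 W m⁻²)(0.995×10⁻⁴ m²)(2184 s) = 814.9 J.
Photons incident: 814.9 / 5.428×10⁻¹⁹ = 1.501×10²¹, i.e. 1.501×10²¹/6.022×10²³ = 0.002493 mol.
Fraction absorbed: 1 − 10^(−0.821) = 0.8490.
Photons absorbed: 0.8490 × 0.002493 = 0.002117 mol.
Product formed: 0.15 × 0.002117 = 3.176×10⁻⁴ mol.
Rate: 3.176×10⁻⁴ / 2184 s = 1.5×10⁻⁷ mol s⁻¹.

1.5×10⁻⁷ mol s⁻¹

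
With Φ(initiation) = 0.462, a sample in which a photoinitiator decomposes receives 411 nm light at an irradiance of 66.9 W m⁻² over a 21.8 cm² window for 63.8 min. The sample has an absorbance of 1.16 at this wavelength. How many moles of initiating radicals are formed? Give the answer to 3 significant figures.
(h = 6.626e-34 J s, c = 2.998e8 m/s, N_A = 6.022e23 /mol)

Photon energy at 411 nm: hc/λ = (6.626e-34)(2.998e8)/(411e-9) = 4.833e-19 J.
Energy delivered: (66.9 W m⁻²)(21.8e-4 m²)(3828 s) = 558.3 J.
Photons incident: 558.3 / 4.833e-19 = 1.155e21, i.e. 1.155e21/6.022e23 = 0.001918 mol.
Fraction absorbed: 1 − 10^(−1.16) = 0.9308.
Photons absorbed: 0.9308 × 0.001918 = 0.001785 mol.
Product: Φ × n_abs = 0.462 × 0.001785 = 8.247e-4 mol.

8.25e-4 mol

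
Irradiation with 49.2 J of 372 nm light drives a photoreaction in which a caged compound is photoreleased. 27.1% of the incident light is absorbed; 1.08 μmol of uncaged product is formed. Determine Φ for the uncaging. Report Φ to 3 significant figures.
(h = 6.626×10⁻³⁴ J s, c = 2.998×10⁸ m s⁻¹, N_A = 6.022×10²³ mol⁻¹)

Φ = 0.0260

Product: 1.08 μmol = 1.08×10⁻⁶ mol.
Photon energy at 372 nm: hc/λ = (6.626×10⁻³⁴)(2.998×10⁸)/(372×10⁻⁹) = 5.340×10⁻¹⁹ J.
Photons incident: 49.2 / 5.340×10⁻¹⁹ = 9.213×10¹⁹, i.e. 9.213×10¹⁹/6.022×10²³ = 1.530×10⁻⁴ mol.
Photons absorbed: 0.271 × 1.530×10⁻⁴ = 4.146×10⁻⁵ mol.
Φ = 1.08×10⁻⁶ mol / 4.146×10⁻⁵ mol photons = 0.0260.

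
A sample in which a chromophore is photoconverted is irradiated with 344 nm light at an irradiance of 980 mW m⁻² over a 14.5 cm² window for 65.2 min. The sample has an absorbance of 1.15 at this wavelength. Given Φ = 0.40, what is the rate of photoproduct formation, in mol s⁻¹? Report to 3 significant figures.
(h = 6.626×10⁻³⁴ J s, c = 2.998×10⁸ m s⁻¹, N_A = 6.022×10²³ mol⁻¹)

Photon energy at 344 nm: hc/λ = (6.626×10⁻³⁴)(2.998×10⁸)/(344×10⁻⁹) = 5.775×10⁻¹⁹ J.
Energy delivered: (980 mW m⁻²)(14.5×10⁻⁴ m²)(3912 s) = 5.559 J.
Photons incident: 5.559 / 5.775×10⁻¹⁹ = 9.626×10¹⁸, i.e. 9.626×10¹⁸/6.022×10²³ = 1.598×10⁻⁵ mol.
Fraction absorbed: 1 − 10^(−1.15) = 0.9292.
Photons absorbed: 0.9292 × 1.598×10⁻⁵ = 1.485×10⁻⁵ mol.
Product formed: 0.40 × 1.485×10⁻⁵ = 5.940×10⁻⁶ mol.
Rate: 5.940×10⁻⁶ / 3912 s = 1.52×10⁻⁹ mol s⁻¹.

1.52×10⁻⁹ mol s⁻¹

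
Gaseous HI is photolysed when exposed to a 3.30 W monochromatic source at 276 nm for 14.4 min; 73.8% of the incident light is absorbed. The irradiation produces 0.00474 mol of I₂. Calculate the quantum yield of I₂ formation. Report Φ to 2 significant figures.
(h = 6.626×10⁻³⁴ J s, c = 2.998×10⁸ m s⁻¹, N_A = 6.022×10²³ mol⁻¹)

Photon energy at 276 nm: hc/λ = (6.626×10⁻³⁴)(2.998×10⁸)/(276×10⁻⁹) = 7.197×10⁻¹⁹ J.
Energy delivered: (3.30 W)(864 s) = 2851 J.
Photons incident: 2851 / 7.197×10⁻¹⁹ = 3.961×10²¹, i.e. 3.961×10²¹/6.022×10²³ = 0.006578 mol.
Photons absorbed: 0.738 × 0.006578 = 0.004855 mol.
Φ = 0.00474 mol / 0.004855 mol photons = 0.98.

Φ = 0.98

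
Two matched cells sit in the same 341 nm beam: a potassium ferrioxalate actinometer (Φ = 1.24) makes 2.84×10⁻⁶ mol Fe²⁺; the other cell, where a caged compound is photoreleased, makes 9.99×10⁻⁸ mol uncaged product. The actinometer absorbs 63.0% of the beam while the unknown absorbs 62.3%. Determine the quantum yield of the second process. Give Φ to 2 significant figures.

Φ = 0.044

Photons absorbed by the actinometer: 2.84×10⁻⁶ / 1.24 = 2.290×10⁻⁶ mol.
Incident flux: 2.290×10⁻⁶ / 0.630 = 3.635×10⁻⁶ einstein.
Absorbed by unknown: 0.623 × 3.635×10⁻⁶ = 2.265×10⁻⁶ mol.
Φ(unknown) = 9.99×10⁻⁸ / 2.265×10⁻⁶ = 0.044.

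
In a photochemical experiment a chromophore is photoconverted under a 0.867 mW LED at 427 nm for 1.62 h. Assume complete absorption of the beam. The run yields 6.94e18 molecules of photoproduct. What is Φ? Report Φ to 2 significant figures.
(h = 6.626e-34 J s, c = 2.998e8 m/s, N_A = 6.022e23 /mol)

Φ = 0.64

Product: 6.94e18 / 6.022e23 = 1.152e-5 mol.
Photon energy at 427 nm: hc/λ = (6.626e-34)(2.998e8)/(427e-9) = 4.652e-19 J.
Energy delivered: (0.867 mW)(5832 s) = 5.056 J.
Photons incident: 5.056 / 4.652e-19 = 1.087e19, i.e. 1.087e19/6.022e23 = 1.805e-5 mol.
Φ = 1.152e-5 mol / 1.805e-5 mol photons = 0.64.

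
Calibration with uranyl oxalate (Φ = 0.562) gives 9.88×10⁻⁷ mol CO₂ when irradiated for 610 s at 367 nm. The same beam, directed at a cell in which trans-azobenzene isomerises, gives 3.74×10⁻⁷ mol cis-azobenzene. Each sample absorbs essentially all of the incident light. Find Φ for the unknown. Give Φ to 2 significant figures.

Φ = 0.21

Photons absorbed by the actinometer: 9.88×10⁻⁷ / 0.562 = 1.758×10⁻⁶ mol.
Φ(unknown) = 3.74×10⁻⁷ / 1.758×10⁻⁶ = 0.21.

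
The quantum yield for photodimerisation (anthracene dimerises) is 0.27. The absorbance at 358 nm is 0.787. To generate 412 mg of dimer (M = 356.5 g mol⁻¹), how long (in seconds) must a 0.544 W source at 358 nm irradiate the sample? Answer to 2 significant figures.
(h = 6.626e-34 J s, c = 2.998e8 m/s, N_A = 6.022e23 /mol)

t ≈ 3100 s

Product: 412 mg / 356.5 g mol⁻¹ = 0.001156 mol.
Photons that must be absorbed: 0.001156 / 0.27 = 0.004281 mol.
Fraction absorbed: 1 − 10^(−0.787) = 0.8367.
Incident photons needed: 0.004281 / 0.8367 = 0.005117 mol.
Photon energy: hc/λ = 5.549e-19 J; per mole, 3.342e5 J mol⁻¹.
Energy required: 0.005117 × 3.342e5 = 1710 J.
Time: 1710 J / 0.544 W = 3100 s.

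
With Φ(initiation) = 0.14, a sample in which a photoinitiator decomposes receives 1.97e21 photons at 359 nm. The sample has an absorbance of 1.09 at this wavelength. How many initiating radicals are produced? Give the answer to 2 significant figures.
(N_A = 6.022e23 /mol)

2.5e20 initiating radicals

Moles of photons: 1.97e21 / 6.022e23 = 0.003271 mol.
Fraction absorbed: 1 − 10^(−1.09) = 0.9187.
Photons absorbed: 0.9187 × 0.003271 = 0.003005 mol.
Product: Φ × n_abs = 0.14 × 0.003005 = 4.207e-4 mol.
As a count: 4.207e-4 × 6.022e23 = 2.5e20.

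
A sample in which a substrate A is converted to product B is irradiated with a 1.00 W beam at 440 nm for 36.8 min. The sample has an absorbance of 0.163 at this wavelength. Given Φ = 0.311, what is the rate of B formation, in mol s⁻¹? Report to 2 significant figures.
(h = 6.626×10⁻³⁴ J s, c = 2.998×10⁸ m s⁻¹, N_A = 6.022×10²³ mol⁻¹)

Photon energy at 440 nm: hc/λ = (6.626×10⁻³⁴)(2.998×10⁸)/(440×10⁻⁹) = 4.515×10⁻¹⁹ J.
Energy delivered: (1.00 W)(2208 s) = 2208 J.
Photons incident: 2208 / 4.515×10⁻¹⁹ = 4.890×10²¹, i.e. 4.890×10²¹/6.022×10²³ = 0.008120 mol.
Fraction absorbed: 1 − 10^(−0.163) = 0.3129.
Photons absorbed: 0.3129 × 0.008120 = 0.002541 mol.
Product formed: 0.311 × 0.002541 = 7.903×10⁻⁴ mol.
Rate: 7.903×10⁻⁴ / 2208 s = 3.6×10⁻⁷ mol s⁻¹.

3.6×10⁻⁷ mol s⁻¹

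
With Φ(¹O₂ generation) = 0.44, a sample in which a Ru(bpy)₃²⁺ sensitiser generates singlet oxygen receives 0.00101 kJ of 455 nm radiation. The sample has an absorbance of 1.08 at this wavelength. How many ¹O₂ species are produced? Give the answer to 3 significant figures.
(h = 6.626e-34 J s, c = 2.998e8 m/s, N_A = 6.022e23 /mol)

9.33e17 species

Photon energy at 455 nm: hc/λ = (6.626e-34)(2.998e8)/(455e-9) = 4.366e-19 J.
Incident energy: 0.00101 kJ = 1.01 J.
Photons incident: 1.01 / 4.366e-19 = 2.313e18, i.e. 2.313e18/6.022e23 = 3.841e-6 mol.
Fraction absorbed: 1 − 10^(−1.08) = 0.9168.
Photons absorbed: 0.9168 × 3.841e-6 = 3.521e-6 mol.
Product: Φ × n_abs = 0.44 × 3.521e-6 = 1.549e-6 mol.
As a count: 1.549e-6 × 6.022e23 = 9.33e17.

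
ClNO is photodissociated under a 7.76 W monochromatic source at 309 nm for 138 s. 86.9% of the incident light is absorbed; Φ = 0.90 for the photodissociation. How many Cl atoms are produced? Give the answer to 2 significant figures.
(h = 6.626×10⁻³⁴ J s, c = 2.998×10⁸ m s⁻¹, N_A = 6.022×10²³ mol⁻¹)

Photon energy at 309 nm: hc/λ = (6.626×10⁻³⁴)(2.998×10⁸)/(309×10⁻⁹) = 6.429×10⁻¹⁹ J.
Energy delivered: (7.76 W)(138 s) = 1071 J.
Photons incident: 1071 / 6.429×10⁻¹⁹ = 1.666×10²¹, i.e. 1.666×10²¹/6.022×10²³ = 0.002767 mol.
Photons absorbed: 0.869 × 0.002767 = 0.002405 mol.
Product: Φ × n_abs = 0.90 × 0.002405 = 0.002165 mol.
As a count: 0.002165 × 6.022×10²³ = 1.3×10²¹.

1.3×10²¹ atoms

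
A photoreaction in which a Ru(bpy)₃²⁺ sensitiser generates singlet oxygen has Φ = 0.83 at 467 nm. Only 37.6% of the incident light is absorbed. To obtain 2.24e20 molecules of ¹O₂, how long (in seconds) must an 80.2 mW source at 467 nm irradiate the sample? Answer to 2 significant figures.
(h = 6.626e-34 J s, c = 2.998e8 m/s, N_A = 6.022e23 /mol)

t ≈ 3800 s

Product: 2.24e20 / 6.022e23 = 3.720e-4 mol.
Photons that must be absorbed: 3.720e-4 / 0.83 = 4.482e-4 mol.
Incident photons needed: 4.482e-4 / 0.376 = 0.001192 mol.
Photon energy: hc/λ = 4.254e-19 J; per mole, 2.562e5 J mol⁻¹.
Energy required: 0.001192 × 2.562e5 = 305.4 J.
Time: 305.4 J / 0.0802 W = 3800 s.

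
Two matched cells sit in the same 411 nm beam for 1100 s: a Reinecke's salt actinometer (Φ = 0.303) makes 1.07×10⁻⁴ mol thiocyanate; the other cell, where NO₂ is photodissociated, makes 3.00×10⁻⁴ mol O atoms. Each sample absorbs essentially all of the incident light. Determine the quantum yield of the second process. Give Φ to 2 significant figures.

Φ = 0.85

Photons absorbed by the actinometer: 1.07×10⁻⁴ / 0.303 = 3.531×10⁻⁴ mol.
Φ(unknown) = 3.00×10⁻⁴ / 3.531×10⁻⁴ = 0.85.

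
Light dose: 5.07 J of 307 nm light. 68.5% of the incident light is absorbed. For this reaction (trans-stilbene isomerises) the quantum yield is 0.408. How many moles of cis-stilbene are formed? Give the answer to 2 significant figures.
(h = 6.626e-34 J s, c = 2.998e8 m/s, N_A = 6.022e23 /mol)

Photon energy at 307 nm: hc/λ = (6.626e-34)(2.998e8)/(307e-9) = 6.471e-19 J.
Photons incident: 5.07 / 6.471e-19 = 7.835e18, i.e. 7.835e18/6.022e23 = 1.301e-5 mol.
Photons absorbed: 0.685 × 1.301e-5 = 8.912e-6 mol.
Product: Φ × n_abs = 0.408 × 8.912e-6 = 3.636e-6 mol.

3.6e-6 mol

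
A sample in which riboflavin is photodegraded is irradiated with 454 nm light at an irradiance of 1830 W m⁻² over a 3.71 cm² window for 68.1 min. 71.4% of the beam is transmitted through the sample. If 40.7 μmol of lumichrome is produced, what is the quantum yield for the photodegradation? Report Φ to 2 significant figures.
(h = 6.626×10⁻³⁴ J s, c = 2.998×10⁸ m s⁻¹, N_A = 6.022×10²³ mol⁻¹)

Φ = 0.014

Product: 40.7 μmol = 4.07×10⁻⁵ mol.
Photon energy at 454 nm: hc/λ = (6.626×10⁻³⁴)(2.998×10⁸)/(454×10⁻⁹) = 4.375×10⁻¹⁹ J.
Energy delivered: (1830 W m⁻²)(3.71×10⁻⁴ m²)(4086 s) = 2774 J.
Photons incident: 2774 / 4.375×10⁻¹⁹ = 6.341×10²¹, i.e. 6.341×10²¹/6.022×10²³ = 0.01053 mol.
Fraction absorbed: 1 − 71.4/100 = 0.2860.
Photons absorbed: 0.2860 × 0.01053 = 0.003012 mol.
Φ = 4.07×10⁻⁵ mol / 0.003012 mol photons = 0.014.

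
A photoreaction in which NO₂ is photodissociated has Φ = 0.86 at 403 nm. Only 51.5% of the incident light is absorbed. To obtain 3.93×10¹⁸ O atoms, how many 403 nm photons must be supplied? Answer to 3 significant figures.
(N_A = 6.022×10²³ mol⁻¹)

Product: 3.93×10¹⁸ / 6.022×10²³ = 6.526×10⁻⁶ mol.
Photons that must be absorbed: 6.526×10⁻⁶ / 0.86 = 7.588×10⁻⁶ mol.
Incident photons needed: 7.588×10⁻⁶ / 0.515 = 1.473×10⁻⁵ mol.
Photon count: 1.473×10⁻⁵ × 6.022×10²³ = 8.87×10¹⁸.

8.87×10¹⁸ photons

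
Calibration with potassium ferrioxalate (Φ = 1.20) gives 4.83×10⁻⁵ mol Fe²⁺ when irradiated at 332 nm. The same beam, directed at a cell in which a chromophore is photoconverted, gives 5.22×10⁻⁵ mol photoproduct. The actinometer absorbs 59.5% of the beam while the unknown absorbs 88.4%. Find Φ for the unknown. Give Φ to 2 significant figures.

Photons absorbed by the actinometer: 4.83×10⁻⁵ / 1.20 = 4.025×10⁻⁵ mol.
Incident flux: 4.025×10⁻⁵ / 0.595 = 6.765×10⁻⁵ einstein.
Absorbed by unknown: 0.884 × 6.765×10⁻⁵ = 5.980×10⁻⁵ mol.
Φ(unknown) = 5.22×10⁻⁵ / 5.980×10⁻⁵ = 0.87.

Φ = 0.87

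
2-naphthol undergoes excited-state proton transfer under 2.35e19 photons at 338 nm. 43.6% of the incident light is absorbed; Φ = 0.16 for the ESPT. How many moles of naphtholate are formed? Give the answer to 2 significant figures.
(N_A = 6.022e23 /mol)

2.7e-6 mol

Moles of photons: 2.35e19 / 6.022e23 = 3.902e-5 mol.
Photons absorbed: 0.436 × 3.902e-5 = 1.701e-5 mol.
Product: Φ × n_abs = 0.16 × 1.701e-5 = 2.722e-6 mol.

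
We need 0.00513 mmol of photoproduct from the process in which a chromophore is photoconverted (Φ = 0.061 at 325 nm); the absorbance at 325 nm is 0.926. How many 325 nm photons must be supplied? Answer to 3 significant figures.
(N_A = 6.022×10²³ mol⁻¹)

Product: 0.00513 mmol = 5.13×10⁻⁶ mol.
Photons that must be absorbed: 5.13×10⁻⁶ / 0.061 = 8.410×10⁻⁵ mol.
Fraction absorbed: 1 − 10^(−0.926) = 0.8814.
Incident photons needed: 8.410×10⁻⁵ / 0.8814 = 9.542×10⁻⁵ mol.
Photon count: 9.542×10⁻⁵ × 6.022×10²³ = 5.75×10¹⁹.

5.75×10¹⁹ photons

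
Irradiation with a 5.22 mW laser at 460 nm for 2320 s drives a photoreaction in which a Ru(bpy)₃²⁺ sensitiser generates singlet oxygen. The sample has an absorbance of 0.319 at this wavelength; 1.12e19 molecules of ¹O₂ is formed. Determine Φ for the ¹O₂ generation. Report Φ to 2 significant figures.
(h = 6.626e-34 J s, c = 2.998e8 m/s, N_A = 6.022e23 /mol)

Product: 1.12e19 / 6.022e23 = 1.860e-5 mol.
Photon energy at 460 nm: hc/λ = (6.626e-34)(2.998e8)/(460e-9) = 4.318e-19 J.
Energy delivered: (5.22 mW)(2320 s) = 12.11 J.
Photons incident: 12.11 / 4.318e-19 = 2.805e19, i.e. 2.805e19/6.022e23 = 4.658e-5 mol.
Fraction absorbed: 1 − 10^(−0.319) = 0.5203.
Photons absorbed: 0.5203 × 4.658e-5 = 2.424e-5 mol.
Φ = 1.860e-5 mol / 2.424e-5 mol photons = 0.77.

Φ = 0.77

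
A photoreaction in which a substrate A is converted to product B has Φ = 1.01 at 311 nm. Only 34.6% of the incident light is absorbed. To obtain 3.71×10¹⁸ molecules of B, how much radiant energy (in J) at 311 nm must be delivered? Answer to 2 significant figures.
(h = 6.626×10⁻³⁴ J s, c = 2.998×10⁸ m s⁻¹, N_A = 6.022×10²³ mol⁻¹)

6.8 J

Product: 3.71×10¹⁸ / 6.022×10²³ = 6.161×10⁻⁶ mol.
Photons that must be absorbed: 6.161×10⁻⁶ / 1.01 = 6.100×10⁻⁶ mol.
Incident photons needed: 6.100×10⁻⁶ / 0.346 = 1.763×10⁻⁵ mol.
Photon energy: hc/λ = 6.387×10⁻¹⁹ J; per mole, 3.846×10⁵ J mol⁻¹.
Energy required: 1.763×10⁻⁵ × 3.846×10⁵ = 6.8 J.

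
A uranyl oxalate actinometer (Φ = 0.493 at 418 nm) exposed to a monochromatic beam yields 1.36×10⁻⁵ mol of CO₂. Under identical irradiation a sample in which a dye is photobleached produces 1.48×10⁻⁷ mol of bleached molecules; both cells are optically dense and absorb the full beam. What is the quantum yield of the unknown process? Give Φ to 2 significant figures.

Photons absorbed by the actinometer: 1.36×10⁻⁵ / 0.493 = 2.759×10⁻⁵ mol.
Φ(unknown) = 1.48×10⁻⁷ / 2.759×10⁻⁵ = 0.0054.

Φ = 0.0054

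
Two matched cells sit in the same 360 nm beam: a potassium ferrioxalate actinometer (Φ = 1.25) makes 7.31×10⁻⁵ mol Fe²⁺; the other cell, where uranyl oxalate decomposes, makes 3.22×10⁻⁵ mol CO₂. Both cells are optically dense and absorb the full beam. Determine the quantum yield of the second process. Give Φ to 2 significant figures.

Φ = 0.55

Photons absorbed by the actinometer: 7.31×10⁻⁵ / 1.25 = 5.848×10⁻⁵ mol.
Φ(unknown) = 3.22×10⁻⁵ / 5.848×10⁻⁵ = 0.55.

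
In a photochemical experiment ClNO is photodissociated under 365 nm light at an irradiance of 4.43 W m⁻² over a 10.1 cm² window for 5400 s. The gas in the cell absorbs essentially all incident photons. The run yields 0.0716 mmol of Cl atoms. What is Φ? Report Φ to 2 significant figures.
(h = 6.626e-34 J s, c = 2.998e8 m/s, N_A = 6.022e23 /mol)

Φ = 0.97

Product: 0.0716 mmol = 7.16e-5 mol.
Photon energy at 365 nm: hc/λ = (6.626e-34)(2.998e8)/(365e-9) = 5.442e-19 J.
Energy delivered: (4.43 W m⁻²)(10.1e-4 m²)(5400 s) = 24.16 J.
Photons incident: 24.16 / 5.442e-19 = 4.440e19, i.e. 4.440e19/6.022e23 = 7.373e-5 mol.
Φ = 7.16e-5 mol / 7.373e-5 mol photons = 0.97.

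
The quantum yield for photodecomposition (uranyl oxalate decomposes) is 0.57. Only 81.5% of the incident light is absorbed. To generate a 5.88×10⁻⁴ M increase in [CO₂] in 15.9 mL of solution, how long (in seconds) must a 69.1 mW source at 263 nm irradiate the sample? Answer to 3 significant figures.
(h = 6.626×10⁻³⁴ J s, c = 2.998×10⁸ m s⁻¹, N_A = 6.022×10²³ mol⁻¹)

Product: (5.88×10⁻⁴ M)(0.0159 L) = 9.349×10⁻⁶ mol.
Photons that must be absorbed: 9.349×10⁻⁶ / 0.57 = 1.640×10⁻⁵ mol.
Incident photons needed: 1.640×10⁻⁵ / 0.815 = 2.012×10⁻⁵ mol.
Photon energy: hc/λ = 7.553×10⁻¹⁹ J; per mole, 4.548×10⁵ J mol⁻¹.
Energy required: 2.012×10⁻⁵ × 4.548×10⁵ = 9.151 J.
Time: 9.151 J / 0.0691 W = 132 s.

t ≈ 132 s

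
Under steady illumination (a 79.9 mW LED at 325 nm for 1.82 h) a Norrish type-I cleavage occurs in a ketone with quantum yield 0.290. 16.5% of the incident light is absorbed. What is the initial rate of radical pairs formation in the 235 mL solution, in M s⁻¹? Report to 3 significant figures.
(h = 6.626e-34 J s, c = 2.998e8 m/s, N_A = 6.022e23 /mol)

Photon energy at 325 nm: hc/λ = (6.626e-34)(2.998e8)/(325e-9) = 6.112e-19 J.
Energy delivered: (79.9 mW)(6552 s) = 523.5 J.
Photons incident: 523.5 / 6.112e-19 = 8.565e20, i.e. 8.565e20/6.022e23 = 0.001422 mol.
Photons absorbed: 0.165 × 0.001422 = 2.346e-4 mol.
Product formed: 0.290 × 2.346e-4 = 6.803e-5 mol.
Rate: 6.803e-5 mol / (6552 s × 0.235 L) = 4.42e-8 M s⁻¹.

4.42e-8 M s⁻¹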